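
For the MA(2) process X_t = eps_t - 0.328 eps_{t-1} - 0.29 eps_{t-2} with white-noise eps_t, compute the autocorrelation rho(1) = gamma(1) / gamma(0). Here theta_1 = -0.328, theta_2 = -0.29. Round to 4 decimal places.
\rho(1) = -0.1954

For an MA(q) process with theta_0 = 1, the autocovariance is
  gamma(k) = sigma^2 * sum_{i=0..q-k} theta_i * theta_{i+k},
and rho(k) = gamma(k) / gamma(0). Sigma^2 cancels.
  numerator   = (1)*(-0.328) + (-0.328)*(-0.29) = -0.23288.
  denominator = (1)^2 + (-0.328)^2 + (-0.29)^2 = 1.191684.
  rho(1) = -0.23288 / 1.191684 = -0.1954.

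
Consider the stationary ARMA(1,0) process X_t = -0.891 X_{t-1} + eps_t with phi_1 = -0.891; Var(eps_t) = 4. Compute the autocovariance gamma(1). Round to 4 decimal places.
\gamma(1) = -17.2910

Multiply the model equation by X_{t-k} and take expectations. With theta_0 = psi_0 = 1 and psi_j the MA(infinity) weights, this gives
  gamma(k) - sum_i phi_i gamma(k-i) = c_k,
  c_k = sigma^2 * sum_{j=k..q} theta_j psi_{j-k}   (c_k = 0 for k > q),
using gamma(-m) = gamma(m).
Pure AR (q = 0): c_0 = sigma^2 = 4, c_k = 0 for k >= 1.
Equations for k = 0 and k = 1 (AR order 1):
  gamma(0) = phi_1 gamma(1) + c_0
  gamma(1) = phi_1 gamma(0) + c_1
Substituting the second into the first: gamma(0) (1 - phi_1^2) = c_0 + phi_1 c_1, so
  gamma(0) = c_0 / (1 - phi_1^2) = 4 / (1 - (-0.891)^2) = 4 / 0.206119 = 19.406265.
  gamma(1) = phi_1 gamma(0) = (-0.891)(19.406265) = -17.290982.
Therefore gamma(1) = -17.2910 (to 4 decimal places).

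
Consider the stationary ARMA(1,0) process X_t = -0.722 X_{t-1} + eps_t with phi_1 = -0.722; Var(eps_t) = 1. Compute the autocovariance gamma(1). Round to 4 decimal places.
\gamma(1) = -1.5082

Multiply the model equation by X_{t-k} and take expectations. With theta_0 = psi_0 = 1 and psi_j the MA(infinity) weights, this gives
  gamma(k) - sum_i phi_i gamma(k-i) = c_k,
  c_k = sigma^2 * sum_{j=k..q} theta_j psi_{j-k}   (c_k = 0 for k > q),
using gamma(-m) = gamma(m).
Pure AR (q = 0): c_0 = sigma^2 = 1, c_k = 0 for k >= 1.
Equations for k = 0 and k = 1 (AR order 1):
  gamma(0) = phi_1 gamma(1) + c_0
  gamma(1) = phi_1 gamma(0) + c_1
Substituting the second into the first: gamma(0) (1 - phi_1^2) = c_0 + phi_1 c_1, so
  gamma(0) = c_0 / (1 - phi_1^2) = 1 / (1 - (-0.722)^2) = 1 / 0.478716 = 2.088921.
  gamma(1) = phi_1 gamma(0) = (-0.722)(2.088921) = -1.508201.
Therefore gamma(1) = -1.5082 (to 4 decimal places).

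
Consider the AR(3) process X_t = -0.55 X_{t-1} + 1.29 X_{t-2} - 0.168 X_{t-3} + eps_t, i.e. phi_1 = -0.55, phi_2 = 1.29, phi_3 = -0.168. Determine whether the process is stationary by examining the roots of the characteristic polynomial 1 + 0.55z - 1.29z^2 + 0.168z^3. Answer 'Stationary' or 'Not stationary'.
\text{Not stationary}

The AR(p) characteristic polynomial is P(z) = 1 + 0.55z - 1.29z^2 + 0.168z^3.
Stationarity requires all roots to lie outside the unit circle, i.e. |z| > 1 for every root.
Degree 3: look for a simple real root z0 first, then factor out (1 - z/z0) and solve the remaining quadratic.
Testing z0 = 1.25: P(1.25) = 1 + (0.55)(1.25) + (-1.29)(1.25)^2 + (0.168)(1.25)^3
  = 1 + (0.6875) + (-2.015625) + (0.328125) = 0.  So z_0 = 1.25 is a root, |z_0| = 1.25.
Divide out the factor (1 - 0.8 z) = (1 - z/z0) (since 1/z0 = 0.8):
  P(z) = (1 - 0.8 z)(1 + (1.35) z + (-0.21) z^2)
  [check: z-coef 1.35 - (0.8) = 0.55; z^2-coef -0.21 - (0.8)(1.35) = -1.29; z^3-coef -(0.8)(-0.21) = 0.168.]
Remaining roots from the quadratic factor 1 + (1.35) z + (-0.21) z^2:
  Set 1 + (1.35) z + (-0.21) z^2 = 0, i.e. a z^2 + b z + c = 0 with a = -0.21, b = 1.35, c = 1.
  Discriminant D = b^2 - 4ac = (1.35)^2 - 4*(-0.21)*1 = 1.8225 - (-0.84) = 2.6625.
  D >= 0, so the roots are real: z = (-b +/- sqrt(D)) / (2a) = (-1.35 +/- 1.631717) / (-0.42).
    z_1 = (-1.35 + 1.631717) / (-0.42) = -0.6708,   |z_1| = 0.6708.
    z_2 = (-1.35 - 1.631717) / (-0.42) = 7.0993,   |z_2| = 7.0993.
Moduli of all roots: 1.2500, 0.6708, 7.0993.
All moduli strictly greater than 1? No.
Verdict: Not stationary.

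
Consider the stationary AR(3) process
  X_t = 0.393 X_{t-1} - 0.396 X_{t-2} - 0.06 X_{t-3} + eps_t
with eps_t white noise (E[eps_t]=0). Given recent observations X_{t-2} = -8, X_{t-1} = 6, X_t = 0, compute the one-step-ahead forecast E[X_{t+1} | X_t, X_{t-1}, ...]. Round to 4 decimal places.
E[X_{t+1} \mid \mathcal F_t] = -1.8960

For an AR(p) model X_t = c + sum_i phi_i X_{t-i} + eps_t, the
one-step-ahead conditional mean is
  E[X_{t+1} | X_t, ...] = c + sum_i phi_i X_{t+1-i}.
Substitute known values:
  E[X_{t+1} | ...] = (0.393) * (0) + (-0.396) * (6) + (-0.06) * (-8)
                   = -1.8960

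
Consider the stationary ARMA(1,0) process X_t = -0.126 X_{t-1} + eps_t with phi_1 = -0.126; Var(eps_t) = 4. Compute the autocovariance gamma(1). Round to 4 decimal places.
\gamma(1) = -0.5121

Multiply the model equation by X_{t-k} and take expectations. With theta_0 = psi_0 = 1 and psi_j the MA(infinity) weights, this gives
  gamma(k) - sum_i phi_i gamma(k-i) = c_k,
  c_k = sigma^2 * sum_{j=k..q} theta_j psi_{j-k}   (c_k = 0 for k > q),
using gamma(-m) = gamma(m).
Pure AR (q = 0): c_0 = sigma^2 = 4, c_k = 0 for k >= 1.
Equations for k = 0 and k = 1 (AR order 1):
  gamma(0) = phi_1 gamma(1) + c_0
  gamma(1) = phi_1 gamma(0) + c_1
Substituting the second into the first: gamma(0) (1 - phi_1^2) = c_0 + phi_1 c_1, so
  gamma(0) = c_0 / (1 - phi_1^2) = 4 / (1 - (-0.126)^2) = 4 / 0.984124 = 4.064528.
  gamma(1) = phi_1 gamma(0) = (-0.126)(4.064528) = -0.512131.
Therefore gamma(1) = -0.5121 (to 4 decimal places).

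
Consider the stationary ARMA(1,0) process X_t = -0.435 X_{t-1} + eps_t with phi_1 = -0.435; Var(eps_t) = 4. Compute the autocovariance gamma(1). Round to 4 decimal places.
\gamma(1) = -2.1461

Multiply the model equation by X_{t-k} and take expectations. With theta_0 = psi_0 = 1 and psi_j the MA(infinity) weights, this gives
  gamma(k) - sum_i phi_i gamma(k-i) = c_k,
  c_k = sigma^2 * sum_{j=k..q} theta_j psi_{j-k}   (c_k = 0 for k > q),
using gamma(-m) = gamma(m).
Pure AR (q = 0): c_0 = sigma^2 = 4, c_k = 0 for k >= 1.
Equations for k = 0 and k = 1 (AR order 1):
  gamma(0) = phi_1 gamma(1) + c_0
  gamma(1) = phi_1 gamma(0) + c_1
Substituting the second into the first: gamma(0) (1 - phi_1^2) = c_0 + phi_1 c_1, so
  gamma(0) = c_0 / (1 - phi_1^2) = 4 / (1 - (-0.435)^2) = 4 / 0.810775 = 4.933551.
  gamma(1) = phi_1 gamma(0) = (-0.435)(4.933551) = -2.146095.
Therefore gamma(1) = -2.1461 (to 4 decimal places).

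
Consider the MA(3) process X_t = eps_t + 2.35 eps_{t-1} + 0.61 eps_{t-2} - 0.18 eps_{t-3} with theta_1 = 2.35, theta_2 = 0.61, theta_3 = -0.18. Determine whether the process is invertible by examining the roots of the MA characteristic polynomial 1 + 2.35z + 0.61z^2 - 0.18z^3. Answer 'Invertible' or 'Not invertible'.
\text{Not invertible}

The MA(q) characteristic polynomial is P(z) = 1 + 2.35z + 0.61z^2 - 0.18z^3.
Invertibility requires all roots to lie outside the unit circle, i.e. |z| > 1 for every root.
Degree 3: look for a simple real root z0 first, then factor out (1 - z/z0) and solve the remaining quadratic.
Testing z0 = -0.5: P(-0.5) = 1 + (2.35)(-0.5) + (0.61)(-0.5)^2 + (-0.18)(-0.5)^3
  = 1 + (-1.175) + (0.1525) + (0.0225) = 0.  So z_0 = -0.5 is a root, |z_0| = 0.5.
Divide out the factor (1 + 2 z) = (1 - z/z0) (since 1/z0 = -2):
  P(z) = (1 + 2 z)(1 + (0.35) z + (-0.09) z^2)
  [check: z-coef 0.35 - (-2) = 2.35; z^2-coef -0.09 - (-2)(0.35) = 0.61; z^3-coef -(-2)(-0.09) = -0.18.]
Remaining roots from the quadratic factor 1 + (0.35) z + (-0.09) z^2:
  Set 1 + (0.35) z + (-0.09) z^2 = 0, i.e. a z^2 + b z + c = 0 with a = -0.09, b = 0.35, c = 1.
  Discriminant D = b^2 - 4ac = (0.35)^2 - 4*(-0.09)*1 = 0.1225 - (-0.36) = 0.4825.
  D >= 0, so the roots are real: z = (-b +/- sqrt(D)) / (2a) = (-0.35 +/- 0.694622) / (-0.18).
    z_1 = (-0.35 + 0.694622) / (-0.18) = -1.9146,   |z_1| = 1.9146.
    z_2 = (-0.35 - 0.694622) / (-0.18) = 5.8035,   |z_2| = 5.8035.
Moduli of all roots: 0.5000, 1.9146, 5.8035.
All moduli strictly greater than 1? No.
Verdict: Not invertible.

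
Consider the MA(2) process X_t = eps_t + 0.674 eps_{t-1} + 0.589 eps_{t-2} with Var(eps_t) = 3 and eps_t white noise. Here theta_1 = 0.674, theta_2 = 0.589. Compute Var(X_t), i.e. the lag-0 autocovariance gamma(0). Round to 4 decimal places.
\gamma(0) = 5.4036

For an MA(q) process X_t = eps_t + sum_i theta_i eps_{t-i} with
Var(eps_t) = sigma^2, the variance is
  gamma(0) = sigma^2 * (1 + sum_i theta_i^2).
  sum_i theta_i^2 = (0.674)^2 + (0.589)^2 = 0.454276 + 0.346921 = 0.801197.
  gamma(0) = 3 * (1 + 0.801197) = 3 * 1.801197 = 5.403591, which rounds to 5.4036.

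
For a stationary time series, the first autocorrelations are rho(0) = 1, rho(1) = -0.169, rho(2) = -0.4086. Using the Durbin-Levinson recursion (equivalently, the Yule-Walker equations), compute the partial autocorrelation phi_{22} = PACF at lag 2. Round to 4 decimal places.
\phi_{22} = -0.4500

The PACF at lag k is phi_{kk}, the last component of the solution
to the Yule-Walker system G_k phi = r_k where
  (G_k)_{ij} = rho(|i - j|), (r_k)_i = rho(i), i,j = 1..k.
Equivalently, Durbin-Levinson gives phi_{kk} iteratively:
  phi_{11} = rho(1)
  phi_{kk} = [rho(k) - sum_{j=1..k-1} phi_{k-1,j} rho(k-j)]
            / [1 - sum_{j=1..k-1} phi_{k-1,j} rho(j)],
  phi_{k,j} = phi_{k-1,j} - phi_{kk} phi_{k-1,k-j},  j = 1..k-1.
Step k = 1:
  phi_11 = rho(1) = -0.169.
Step k = 2:
  phi_22 = [rho(2) - phi_11 rho(1)] / [1 - phi_11 rho(1)] = [-0.4086 - (-0.169)(-0.169)] / [1 - (-0.169)(-0.169)]
         = -0.437161 / 0.971439 = -0.45.
Therefore phi_{22} = -0.4500.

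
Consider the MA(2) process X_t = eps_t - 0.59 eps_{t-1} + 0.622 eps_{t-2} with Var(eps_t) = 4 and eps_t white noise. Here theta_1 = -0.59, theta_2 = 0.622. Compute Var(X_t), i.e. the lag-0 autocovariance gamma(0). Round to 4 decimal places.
\gamma(0) = 6.9399

For an MA(q) process X_t = eps_t + sum_i theta_i eps_{t-i} with
Var(eps_t) = sigma^2, the variance is
  gamma(0) = sigma^2 * (1 + sum_i theta_i^2).
  sum_i theta_i^2 = (-0.59)^2 + (0.622)^2 = 0.3481 + 0.386884 = 0.734984.
  gamma(0) = 4 * (1 + 0.734984) = 4 * 1.734984 = 6.939936, which rounds to 6.9399.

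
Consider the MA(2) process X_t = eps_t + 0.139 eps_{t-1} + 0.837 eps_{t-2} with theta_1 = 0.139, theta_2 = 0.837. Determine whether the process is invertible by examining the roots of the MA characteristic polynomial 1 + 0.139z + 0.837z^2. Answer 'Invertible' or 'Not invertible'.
\text{Invertible}

The MA(q) characteristic polynomial is P(z) = 1 + 0.139z + 0.837z^2.
Invertibility requires all roots to lie outside the unit circle, i.e. |z| > 1 for every root.
Set 1 + (0.139) z + (0.837) z^2 = 0, i.e. a z^2 + b z + c = 0 with a = 0.837, b = 0.139, c = 1.
Discriminant D = b^2 - 4ac = (0.139)^2 - 4*(0.837)*1 = 0.019321 - (3.348) = -3.328679.
D < 0, so the roots are the complex-conjugate pair z = (-b +/- i sqrt(-D)) / (2a) = -0.083 +/- 1.0899i.
For a conjugate pair |z|^2 = z * conj(z) = (product of roots) = c/a = 1/(0.837) = 1.194743, so |z| = sqrt(1.194743) = 1.093 for both roots.
Moduli of all roots: 1.0930, 1.0930.
All moduli strictly greater than 1? Yes.
Verdict: Invertible.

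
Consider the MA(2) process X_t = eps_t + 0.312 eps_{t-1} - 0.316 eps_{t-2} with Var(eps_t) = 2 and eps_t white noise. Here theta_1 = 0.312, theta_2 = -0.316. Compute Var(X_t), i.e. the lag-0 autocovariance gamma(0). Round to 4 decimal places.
\gamma(0) = 2.3944

For an MA(q) process X_t = eps_t + sum_i theta_i eps_{t-i} with
Var(eps_t) = sigma^2, the variance is
  gamma(0) = sigma^2 * (1 + sum_i theta_i^2).
  sum_i theta_i^2 = (0.312)^2 + (-0.316)^2 = 0.097344 + 0.099856 = 0.1972.
  gamma(0) = 2 * (1 + 0.1972) = 2 * 1.1972 = 2.3944.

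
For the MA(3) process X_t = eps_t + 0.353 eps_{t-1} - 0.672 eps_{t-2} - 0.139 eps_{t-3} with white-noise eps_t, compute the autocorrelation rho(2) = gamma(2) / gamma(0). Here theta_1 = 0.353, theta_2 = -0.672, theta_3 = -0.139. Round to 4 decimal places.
\rho(2) = -0.4519

For an MA(q) process with theta_0 = 1, the autocovariance is
  gamma(k) = sigma^2 * sum_{i=0..q-k} theta_i * theta_{i+k},
and rho(k) = gamma(k) / gamma(0). Sigma^2 cancels.
  numerator   = (1)*(-0.672) + (0.353)*(-0.139) = -0.721067.
  denominator = (1)^2 + (0.353)^2 + (-0.672)^2 + (-0.139)^2 = 1.595514.
  rho(2) = -0.721067 / 1.595514 = -0.4519.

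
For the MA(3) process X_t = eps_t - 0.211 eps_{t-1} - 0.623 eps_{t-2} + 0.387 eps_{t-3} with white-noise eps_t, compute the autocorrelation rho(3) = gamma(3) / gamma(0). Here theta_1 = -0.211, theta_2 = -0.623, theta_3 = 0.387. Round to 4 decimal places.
\rho(3) = 0.2446

For an MA(q) process with theta_0 = 1, the autocovariance is
  gamma(k) = sigma^2 * sum_{i=0..q-k} theta_i * theta_{i+k},
and rho(k) = gamma(k) / gamma(0). Sigma^2 cancels.
  numerator   = (1)*(0.387) = 0.387.
  denominator = (1)^2 + (-0.211)^2 + (-0.623)^2 + (0.387)^2 = 1.582419.
  rho(3) = 0.387 / 1.582419 = 0.2446.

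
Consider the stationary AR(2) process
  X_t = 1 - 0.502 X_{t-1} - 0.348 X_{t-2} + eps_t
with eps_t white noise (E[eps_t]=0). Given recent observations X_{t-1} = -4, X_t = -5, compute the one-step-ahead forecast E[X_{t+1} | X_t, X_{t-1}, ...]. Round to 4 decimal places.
E[X_{t+1} \mid \mathcal F_t] = 4.9020

For an AR(p) model X_t = c + sum_i phi_i X_{t-i} + eps_t, the
one-step-ahead conditional mean is
  E[X_{t+1} | X_t, ...] = c + sum_i phi_i X_{t+1-i}.
Substitute known values:
  E[X_{t+1} | ...] = 1 + (-0.502) * (-5) + (-0.348) * (-4)
                   = 4.9020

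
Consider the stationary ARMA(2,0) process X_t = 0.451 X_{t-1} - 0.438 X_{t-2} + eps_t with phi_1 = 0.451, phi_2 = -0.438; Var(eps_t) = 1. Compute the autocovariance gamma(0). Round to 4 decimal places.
\gamma(0) = 1.3724

Multiply the model equation by X_{t-k} and take expectations. With theta_0 = psi_0 = 1 and psi_j the MA(infinity) weights, this gives
  gamma(k) - sum_i phi_i gamma(k-i) = c_k,
  c_k = sigma^2 * sum_{j=k..q} theta_j psi_{j-k}   (c_k = 0 for k > q),
using gamma(-m) = gamma(m).
Pure AR (q = 0): c_0 = sigma^2 = 1, c_k = 0 for k >= 1.
Equations for k = 0, 1, 2 (AR order 2, c_2 = 0):
  (E0) gamma(0) = phi_1 gamma(1) + phi_2 gamma(2) + c_0
  (E1) gamma(1) = phi_1 gamma(0) + phi_2 gamma(1) + c_1
  (E2) gamma(2) = phi_1 gamma(1) + phi_2 gamma(0)
From (E1): gamma(1) = A gamma(0) + B with
  A = phi_1 / (1 - phi_2) = 0.451 / 1.438 = 0.31363,   B = c_1 / (1 - phi_2) = 0 / 1.438 = 0.
Insert (E2) into (E0): gamma(0) (1 - phi_2^2) = phi_1 (1 + phi_2) gamma(1) + c_0.
  phi_1 (1 + phi_2) = (0.451)(0.562) = 0.253462,   1 - phi_2^2 = 0.808156.
Replace gamma(1) by A gamma(0) + B and collect gamma(0):
  gamma(0) [0.808156 - (0.253462)(0.31363)] = c_0 = 1
  gamma(0) * 0.728663 = 1
  gamma(0) = 1 / 0.728663 = 1.372377.
Therefore gamma(0) = 1.3724 (to 4 decimal places).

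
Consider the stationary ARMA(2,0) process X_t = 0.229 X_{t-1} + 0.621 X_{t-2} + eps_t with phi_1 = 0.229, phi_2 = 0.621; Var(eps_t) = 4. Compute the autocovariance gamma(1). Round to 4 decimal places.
\gamma(1) = 6.1961

Multiply the model equation by X_{t-k} and take expectations. With theta_0 = psi_0 = 1 and psi_j the MA(infinity) weights, this gives
  gamma(k) - sum_i phi_i gamma(k-i) = c_k,
  c_k = sigma^2 * sum_{j=k..q} theta_j psi_{j-k}   (c_k = 0 for k > q),
using gamma(-m) = gamma(m).
Pure AR (q = 0): c_0 = sigma^2 = 4, c_k = 0 for k >= 1.
Equations for k = 0, 1, 2 (AR order 2, c_2 = 0):
  (E0) gamma(0) = phi_1 gamma(1) + phi_2 gamma(2) + c_0
  (E1) gamma(1) = phi_1 gamma(0) + phi_2 gamma(1) + c_1
  (E2) gamma(2) = phi_1 gamma(1) + phi_2 gamma(0)
From (E1): gamma(1) = A gamma(0) + B with
  A = phi_1 / (1 - phi_2) = 0.229 / 0.379 = 0.604222,   B = c_1 / (1 - phi_2) = 0 / 0.379 = 0.
Insert (E2) into (E0): gamma(0) (1 - phi_2^2) = phi_1 (1 + phi_2) gamma(1) + c_0.
  phi_1 (1 + phi_2) = (0.229)(1.621) = 0.371209,   1 - phi_2^2 = 0.614359.
Replace gamma(1) by A gamma(0) + B and collect gamma(0):
  gamma(0) [0.614359 - (0.371209)(0.604222)] = c_0 = 4
  gamma(0) * 0.390066 = 4
  gamma(0) = 4 / 0.390066 = 10.254662.
  gamma(1) = A gamma(0) = (0.604222)(10.254662) = 6.196089.
Therefore gamma(1) = 6.1961 (to 4 decimal places).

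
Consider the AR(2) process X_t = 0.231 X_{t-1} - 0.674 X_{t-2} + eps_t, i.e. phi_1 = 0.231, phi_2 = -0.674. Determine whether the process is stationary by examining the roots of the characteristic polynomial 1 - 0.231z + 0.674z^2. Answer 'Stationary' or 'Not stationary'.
\text{Stationary}

The AR(p) characteristic polynomial is P(z) = 1 - 0.231z + 0.674z^2.
Stationarity requires all roots to lie outside the unit circle, i.e. |z| > 1 for every root.
Set 1 + (-0.231) z + (0.674) z^2 = 0, i.e. a z^2 + b z + c = 0 with a = 0.674, b = -0.231, c = 1.
Discriminant D = b^2 - 4ac = (-0.231)^2 - 4*(0.674)*1 = 0.053361 - (2.696) = -2.642639.
D < 0, so the roots are the complex-conjugate pair z = (-b +/- i sqrt(-D)) / (2a) = 0.1714 +/- 1.2059i.
For a conjugate pair |z|^2 = z * conj(z) = (product of roots) = c/a = 1/(0.674) = 1.48368, so |z| = sqrt(1.48368) = 1.2181 for both roots.
Moduli of all roots: 1.2181, 1.2181.
All moduli strictly greater than 1? Yes.
Verdict: Stationary.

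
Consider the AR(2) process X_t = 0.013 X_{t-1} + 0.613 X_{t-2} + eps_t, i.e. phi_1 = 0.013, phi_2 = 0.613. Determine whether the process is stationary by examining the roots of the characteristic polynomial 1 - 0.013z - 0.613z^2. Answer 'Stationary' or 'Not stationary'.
\text{Stationary}

The AR(p) characteristic polynomial is P(z) = 1 - 0.013z - 0.613z^2.
Stationarity requires all roots to lie outside the unit circle, i.e. |z| > 1 for every root.
Set 1 + (-0.013) z + (-0.613) z^2 = 0, i.e. a z^2 + b z + c = 0 with a = -0.613, b = -0.013, c = 1.
Discriminant D = b^2 - 4ac = (-0.013)^2 - 4*(-0.613)*1 = 0.000169 - (-2.452) = 2.452169.
D >= 0, so the roots are real: z = (-b +/- sqrt(D)) / (2a) = (0.013 +/- 1.56594) / (-1.226).
  z_1 = (0.013 + 1.56594) / (-1.226) = -1.2879,   |z_1| = 1.2879.
  z_2 = (0.013 - 1.56594) / (-1.226) = 1.2667,   |z_2| = 1.2667.
Moduli of all roots: 1.2879, 1.2667.
All moduli strictly greater than 1? Yes.
Verdict: Stationary.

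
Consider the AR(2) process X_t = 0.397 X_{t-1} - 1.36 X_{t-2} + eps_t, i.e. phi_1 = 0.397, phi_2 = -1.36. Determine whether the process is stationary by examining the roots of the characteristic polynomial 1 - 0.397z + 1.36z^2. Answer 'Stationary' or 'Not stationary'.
\text{Not stationary}

The AR(p) characteristic polynomial is P(z) = 1 - 0.397z + 1.36z^2.
Stationarity requires all roots to lie outside the unit circle, i.e. |z| > 1 for every root.
Set 1 + (-0.397) z + (1.36) z^2 = 0, i.e. a z^2 + b z + c = 0 with a = 1.36, b = -0.397, c = 1.
Discriminant D = b^2 - 4ac = (-0.397)^2 - 4*(1.36)*1 = 0.157609 - (5.44) = -5.282391.
D < 0, so the roots are the complex-conjugate pair z = (-b +/- i sqrt(-D)) / (2a) = 0.146 +/- 0.845i.
For a conjugate pair |z|^2 = z * conj(z) = (product of roots) = c/a = 1/(1.36) = 0.735294, so |z| = sqrt(0.735294) = 0.8575 for both roots.
Moduli of all roots: 0.8575, 0.8575.
All moduli strictly greater than 1? No.
Verdict: Not stationary.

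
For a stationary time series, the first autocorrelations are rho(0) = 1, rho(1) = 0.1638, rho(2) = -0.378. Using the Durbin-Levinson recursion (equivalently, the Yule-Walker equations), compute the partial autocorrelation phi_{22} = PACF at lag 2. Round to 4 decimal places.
\phi_{22} = -0.4160

The PACF at lag k is phi_{kk}, the last component of the solution
to the Yule-Walker system G_k phi = r_k where
  (G_k)_{ij} = rho(|i - j|), (r_k)_i = rho(i), i,j = 1..k.
Equivalently, Durbin-Levinson gives phi_{kk} iteratively:
  phi_{11} = rho(1)
  phi_{kk} = [rho(k) - sum_{j=1..k-1} phi_{k-1,j} rho(k-j)]
            / [1 - sum_{j=1..k-1} phi_{k-1,j} rho(j)],
  phi_{k,j} = phi_{k-1,j} - phi_{kk} phi_{k-1,k-j},  j = 1..k-1.
Step k = 1:
  phi_11 = rho(1) = 0.1638.
Step k = 2:
  phi_22 = [rho(2) - phi_11 rho(1)] / [1 - phi_11 rho(1)] = [-0.378 - (0.1638)(0.1638)] / [1 - (0.1638)(0.1638)]
         = -0.40483044 / 0.97316956 = -0.416.
Therefore phi_{22} = -0.4160.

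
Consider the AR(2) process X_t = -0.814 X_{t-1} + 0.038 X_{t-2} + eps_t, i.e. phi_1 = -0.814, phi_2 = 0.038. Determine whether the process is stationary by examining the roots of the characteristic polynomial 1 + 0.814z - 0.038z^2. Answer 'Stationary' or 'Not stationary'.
\text{Stationary}

The AR(p) characteristic polynomial is P(z) = 1 + 0.814z - 0.038z^2.
Stationarity requires all roots to lie outside the unit circle, i.e. |z| > 1 for every root.
Set 1 + (0.814) z + (-0.038) z^2 = 0, i.e. a z^2 + b z + c = 0 with a = -0.038, b = 0.814, c = 1.
Discriminant D = b^2 - 4ac = (0.814)^2 - 4*(-0.038)*1 = 0.662596 - (-0.152) = 0.814596.
D >= 0, so the roots are real: z = (-b +/- sqrt(D)) / (2a) = (-0.814 +/- 0.90255) / (-0.076).
  z_1 = (-0.814 + 0.90255) / (-0.076) = -1.1651,   |z_1| = 1.1651.
  z_2 = (-0.814 - 0.90255) / (-0.076) = 22.5862,   |z_2| = 22.5862.
Moduli of all roots: 1.1651, 22.5862.
All moduli strictly greater than 1? Yes.
Verdict: Stationary.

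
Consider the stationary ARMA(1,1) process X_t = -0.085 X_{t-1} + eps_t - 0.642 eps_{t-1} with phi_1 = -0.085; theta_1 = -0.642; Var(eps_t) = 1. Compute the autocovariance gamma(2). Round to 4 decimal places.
\gamma(2) = 0.0656

Multiply the model equation by X_{t-k} and take expectations. With theta_0 = psi_0 = 1 and psi_j the MA(infinity) weights, this gives
  gamma(k) - sum_i phi_i gamma(k-i) = c_k,
  c_k = sigma^2 * sum_{j=k..q} theta_j psi_{j-k}   (c_k = 0 for k > q),
using gamma(-m) = gamma(m).
psi-weights needed (psi_j = theta_j + sum_i phi_i psi_{j-i}):
  psi_1 = theta_1 + phi_1 = -0.642 + (-0.085) = -0.727
Right-hand sides:
  c_0 = sigma^2 (1 + theta_1 psi_1) = 1 * (1 + (-0.642)(-0.727)) = 1 * 1.466734 = 1.466734
  c_1 = sigma^2 theta_1 = 1 * (-0.642) = -0.642
  c_2 = 0
Equations for k = 0 and k = 1 (AR order 1):
  gamma(0) = phi_1 gamma(1) + c_0
  gamma(1) = phi_1 gamma(0) + c_1
Substituting the second into the first: gamma(0) (1 - phi_1^2) = c_0 + phi_1 c_1, so
  gamma(0) = (c_0 + phi_1 c_1) / (1 - phi_1^2) = (1.466734 + (-0.085)(-0.642)) / (1 - (-0.085)^2) = 1.521304 / 0.992775 = 1.532375.
  gamma(1) = phi_1 gamma(0) + c_1 = (-0.085)(1.532375) + (-0.642) = -0.772252.
For k = 2 (> q): gamma(2) = phi_1 gamma(1) = (-0.085)(-0.772252) = 0.065641.
Therefore gamma(2) = 0.0656 (to 4 decimal places).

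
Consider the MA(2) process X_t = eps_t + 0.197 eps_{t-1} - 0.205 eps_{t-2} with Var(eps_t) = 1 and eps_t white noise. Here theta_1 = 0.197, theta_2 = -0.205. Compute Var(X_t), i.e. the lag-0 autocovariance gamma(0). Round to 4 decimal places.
\gamma(0) = 1.0808

For an MA(q) process X_t = eps_t + sum_i theta_i eps_{t-i} with
Var(eps_t) = sigma^2, the variance is
  gamma(0) = sigma^2 * (1 + sum_i theta_i^2).
  sum_i theta_i^2 = (0.197)^2 + (-0.205)^2 = 0.038809 + 0.042025 = 0.080834.
  gamma(0) = 1 * (1 + 0.080834) = 1 * 1.080834 = 1.080834, which rounds to 1.0808.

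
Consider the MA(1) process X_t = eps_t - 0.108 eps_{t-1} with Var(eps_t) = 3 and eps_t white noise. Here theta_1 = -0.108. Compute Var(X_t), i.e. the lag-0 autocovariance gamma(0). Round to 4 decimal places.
\gamma(0) = 3.0350

For an MA(q) process X_t = eps_t + sum_i theta_i eps_{t-i} with
Var(eps_t) = sigma^2, the variance is
  gamma(0) = sigma^2 * (1 + sum_i theta_i^2).
  sum_i theta_i^2 = (-0.108)^2 = 0.011664.
  gamma(0) = 3 * (1 + 0.011664) = 3 * 1.011664 = 3.034992, which rounds to 3.0350.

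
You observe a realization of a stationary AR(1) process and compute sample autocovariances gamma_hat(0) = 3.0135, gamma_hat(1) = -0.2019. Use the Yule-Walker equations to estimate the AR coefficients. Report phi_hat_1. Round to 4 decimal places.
\hat\phi_{1} = -0.0670

The Yule-Walker equations for an AR(p) process read, in matrix form,
  Gamma_p phi = r_p,   with   (Gamma_p)_{ij} = gamma(|i - j|),
                       (r_p)_i = gamma(i),   i,j = 1..p.
Substitute the sample gammas (Toeplitz matrix and right-hand side of size 1):
  Gamma_p = [[3.0135]]
  r_p     = [-0.2019]
With p = 1 this is the single equation gamma(0) phi_1 = gamma(1):
  phi_hat_1 = gamma(1) / gamma(0) = -0.2019 / 3.0135 = -0.0670.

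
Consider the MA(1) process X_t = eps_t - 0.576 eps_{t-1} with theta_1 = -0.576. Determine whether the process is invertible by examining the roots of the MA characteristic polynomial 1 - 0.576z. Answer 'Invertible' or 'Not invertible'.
\text{Invertible}

The MA(q) characteristic polynomial is P(z) = 1 - 0.576z.
Invertibility requires all roots to lie outside the unit circle, i.e. |z| > 1 for every root.
This is linear in z: 1 + (-0.576) z = 0  =>  z = -1/(-0.576) = 1.736111,  |z| = 1.736111.
Moduli of all roots: 1.7361.
All moduli strictly greater than 1? Yes.
Verdict: Invertible.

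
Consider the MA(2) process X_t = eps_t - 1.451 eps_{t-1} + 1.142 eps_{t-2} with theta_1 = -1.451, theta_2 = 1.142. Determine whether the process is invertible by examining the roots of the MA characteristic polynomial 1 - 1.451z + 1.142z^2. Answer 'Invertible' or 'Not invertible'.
\text{Not invertible}

The MA(q) characteristic polynomial is P(z) = 1 - 1.451z + 1.142z^2.
Invertibility requires all roots to lie outside the unit circle, i.e. |z| > 1 for every root.
Set 1 + (-1.451) z + (1.142) z^2 = 0, i.e. a z^2 + b z + c = 0 with a = 1.142, b = -1.451, c = 1.
Discriminant D = b^2 - 4ac = (-1.451)^2 - 4*(1.142)*1 = 2.105401 - (4.568) = -2.462599.
D < 0, so the roots are the complex-conjugate pair z = (-b +/- i sqrt(-D)) / (2a) = 0.6353 +/- 0.6871i.
For a conjugate pair |z|^2 = z * conj(z) = (product of roots) = c/a = 1/(1.142) = 0.875657, so |z| = sqrt(0.875657) = 0.9358 for both roots.
Moduli of all roots: 0.9358, 0.9358.
All moduli strictly greater than 1? No.
Verdict: Not invertible.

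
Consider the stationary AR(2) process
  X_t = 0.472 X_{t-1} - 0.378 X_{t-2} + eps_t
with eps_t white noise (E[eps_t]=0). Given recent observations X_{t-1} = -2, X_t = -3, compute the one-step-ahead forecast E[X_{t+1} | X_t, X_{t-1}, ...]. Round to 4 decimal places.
E[X_{t+1} \mid \mathcal F_t] = -0.6600

For an AR(p) model X_t = c + sum_i phi_i X_{t-i} + eps_t, the
one-step-ahead conditional mean is
  E[X_{t+1} | X_t, ...] = c + sum_i phi_i X_{t+1-i}.
Substitute known values:
  E[X_{t+1} | ...] = (0.472) * (-3) + (-0.378) * (-2)
                   = -0.6600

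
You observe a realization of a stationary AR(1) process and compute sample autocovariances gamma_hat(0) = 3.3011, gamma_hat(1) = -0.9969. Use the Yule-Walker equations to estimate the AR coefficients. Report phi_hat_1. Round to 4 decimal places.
\hat\phi_{1} = -0.3020

The Yule-Walker equations for an AR(p) process read, in matrix form,
  Gamma_p phi = r_p,   with   (Gamma_p)_{ij} = gamma(|i - j|),
                       (r_p)_i = gamma(i),   i,j = 1..p.
Substitute the sample gammas (Toeplitz matrix and right-hand side of size 1):
  Gamma_p = [[3.3011]]
  r_p     = [-0.9969]
With p = 1 this is the single equation gamma(0) phi_1 = gamma(1):
  phi_hat_1 = gamma(1) / gamma(0) = -0.9969 / 3.3011 = -0.3020.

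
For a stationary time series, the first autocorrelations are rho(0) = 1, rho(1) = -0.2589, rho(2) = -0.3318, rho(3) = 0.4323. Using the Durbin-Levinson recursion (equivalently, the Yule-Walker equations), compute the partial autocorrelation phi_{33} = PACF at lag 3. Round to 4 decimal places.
\phi_{33} = 0.2610

The PACF at lag k is phi_{kk}, the last component of the solution
to the Yule-Walker system G_k phi = r_k where
  (G_k)_{ij} = rho(|i - j|), (r_k)_i = rho(i), i,j = 1..k.
Equivalently, Durbin-Levinson gives phi_{kk} iteratively:
  phi_{11} = rho(1)
  phi_{kk} = [rho(k) - sum_{j=1..k-1} phi_{k-1,j} rho(k-j)]
            / [1 - sum_{j=1..k-1} phi_{k-1,j} rho(j)],
  phi_{k,j} = phi_{k-1,j} - phi_{kk} phi_{k-1,k-j},  j = 1..k-1.
Step k = 1:
  phi_11 = rho(1) = -0.2589.
Step k = 2:
  phi_22 = [rho(2) - phi_11 rho(1)] / [1 - phi_11 rho(1)] = [-0.3318 - (-0.2589)(-0.2589)] / [1 - (-0.2589)(-0.2589)]
         = -0.39882921 / 0.93297079 = -0.427483.
  Update: phi_21 = phi_11 - phi_22 phi_11 = -0.2589 - (-0.427483)(-0.2589) = -0.369575.
Step k = 3:
  phi_33 = [rho(3) - phi_21 rho(2) - phi_22 rho(1)] / [1 - phi_21 rho(1) - phi_22 rho(2)]
    numerator   = 0.4323 - (-0.369575)(-0.3318) - (-0.427483)(-0.2589) = 0.19899953
    denominator = 1 - (-0.369575)(-0.2589) - (-0.427483)(-0.3318) = 0.76247806
  phi_33 = 0.19899953 / 0.76247806 = 0.261.
Therefore phi_{33} = 0.2610.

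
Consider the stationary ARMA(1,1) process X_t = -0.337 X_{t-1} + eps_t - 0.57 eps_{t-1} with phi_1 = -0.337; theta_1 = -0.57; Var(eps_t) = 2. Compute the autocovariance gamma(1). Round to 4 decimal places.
\gamma(1) = -2.4395

Multiply the model equation by X_{t-k} and take expectations. With theta_0 = psi_0 = 1 and psi_j the MA(infinity) weights, this gives
  gamma(k) - sum_i phi_i gamma(k-i) = c_k,
  c_k = sigma^2 * sum_{j=k..q} theta_j psi_{j-k}   (c_k = 0 for k > q),
using gamma(-m) = gamma(m).
psi-weights needed (psi_j = theta_j + sum_i phi_i psi_{j-i}):
  psi_1 = theta_1 + phi_1 = -0.57 + (-0.337) = -0.907
Right-hand sides:
  c_0 = sigma^2 (1 + theta_1 psi_1) = 2 * (1 + (-0.57)(-0.907)) = 2 * 1.51699 = 3.03398
  c_1 = sigma^2 theta_1 = 2 * (-0.57) = -1.14
  c_2 = 0
Equations for k = 0 and k = 1 (AR order 1):
  gamma(0) = phi_1 gamma(1) + c_0
  gamma(1) = phi_1 gamma(0) + c_1
Substituting the second into the first: gamma(0) (1 - phi_1^2) = c_0 + phi_1 c_1, so
  gamma(0) = (c_0 + phi_1 c_1) / (1 - phi_1^2) = (3.03398 + (-0.337)(-1.14)) / (1 - (-0.337)^2) = 3.41816 / 0.886431 = 3.856093.
  gamma(1) = phi_1 gamma(0) + c_1 = (-0.337)(3.856093) + (-1.14) = -2.439503.
Therefore gamma(1) = -2.4395 (to 4 decimal places).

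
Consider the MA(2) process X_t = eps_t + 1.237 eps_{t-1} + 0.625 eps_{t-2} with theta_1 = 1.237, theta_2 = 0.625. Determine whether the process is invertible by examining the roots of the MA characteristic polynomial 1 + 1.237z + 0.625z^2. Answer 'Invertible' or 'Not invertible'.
\text{Invertible}

The MA(q) characteristic polynomial is P(z) = 1 + 1.237z + 0.625z^2.
Invertibility requires all roots to lie outside the unit circle, i.e. |z| > 1 for every root.
Set 1 + (1.237) z + (0.625) z^2 = 0, i.e. a z^2 + b z + c = 0 with a = 0.625, b = 1.237, c = 1.
Discriminant D = b^2 - 4ac = (1.237)^2 - 4*(0.625)*1 = 1.530169 - (2.5) = -0.969831.
D < 0, so the roots are the complex-conjugate pair z = (-b +/- i sqrt(-D)) / (2a) = -0.9896 +/- 0.7878i.
For a conjugate pair |z|^2 = z * conj(z) = (product of roots) = c/a = 1/(0.625) = 1.6, so |z| = sqrt(1.6) = 1.2649 for both roots.
Moduli of all roots: 1.2649, 1.2649.
All moduli strictly greater than 1? Yes.
Verdict: Invertible.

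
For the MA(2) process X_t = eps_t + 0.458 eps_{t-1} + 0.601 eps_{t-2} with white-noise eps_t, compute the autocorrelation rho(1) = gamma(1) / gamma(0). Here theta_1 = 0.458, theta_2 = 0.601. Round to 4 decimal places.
\rho(1) = 0.4668

For an MA(q) process with theta_0 = 1, the autocovariance is
  gamma(k) = sigma^2 * sum_{i=0..q-k} theta_i * theta_{i+k},
and rho(k) = gamma(k) / gamma(0). Sigma^2 cancels.
  numerator   = (1)*(0.458) + (0.458)*(0.601) = 0.733258.
  denominator = (1)^2 + (0.458)^2 + (0.601)^2 = 1.570965.
  rho(1) = 0.733258 / 1.570965 = 0.4668.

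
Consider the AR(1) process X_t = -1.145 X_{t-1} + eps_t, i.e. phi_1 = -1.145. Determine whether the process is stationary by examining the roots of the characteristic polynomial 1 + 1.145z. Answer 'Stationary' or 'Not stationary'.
\text{Not stationary}

The AR(p) characteristic polynomial is P(z) = 1 + 1.145z.
Stationarity requires all roots to lie outside the unit circle, i.e. |z| > 1 for every root.
This is linear in z: 1 + (1.145) z = 0  =>  z = -1/(1.145) = -0.873362,  |z| = 0.873362.
Moduli of all roots: 0.8734.
All moduli strictly greater than 1? No.
Verdict: Not stationary.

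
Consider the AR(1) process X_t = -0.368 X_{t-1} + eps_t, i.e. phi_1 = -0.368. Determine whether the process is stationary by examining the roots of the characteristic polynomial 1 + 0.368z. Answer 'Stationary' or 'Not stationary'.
\text{Stationary}

The AR(p) characteristic polynomial is P(z) = 1 + 0.368z.
Stationarity requires all roots to lie outside the unit circle, i.e. |z| > 1 for every root.
This is linear in z: 1 + (0.368) z = 0  =>  z = -1/(0.368) = -2.717391,  |z| = 2.717391.
Moduli of all roots: 2.7174.
All moduli strictly greater than 1? Yes.
Verdict: Stationary.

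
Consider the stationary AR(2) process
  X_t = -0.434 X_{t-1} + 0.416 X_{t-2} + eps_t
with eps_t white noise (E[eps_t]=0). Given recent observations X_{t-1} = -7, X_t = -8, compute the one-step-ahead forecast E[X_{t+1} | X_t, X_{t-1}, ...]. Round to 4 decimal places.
E[X_{t+1} \mid \mathcal F_t] = 0.5600

For an AR(p) model X_t = c + sum_i phi_i X_{t-i} + eps_t, the
one-step-ahead conditional mean is
  E[X_{t+1} | X_t, ...] = c + sum_i phi_i X_{t+1-i}.
Substitute known values:
  E[X_{t+1} | ...] = (-0.434) * (-8) + (0.416) * (-7)
                   = 0.5600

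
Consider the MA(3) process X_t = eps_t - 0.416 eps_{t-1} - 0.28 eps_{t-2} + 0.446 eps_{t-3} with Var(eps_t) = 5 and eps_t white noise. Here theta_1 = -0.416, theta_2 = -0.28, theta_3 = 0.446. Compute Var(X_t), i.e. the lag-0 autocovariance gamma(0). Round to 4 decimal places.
\gamma(0) = 7.2519

For an MA(q) process X_t = eps_t + sum_i theta_i eps_{t-i} with
Var(eps_t) = sigma^2, the variance is
  gamma(0) = sigma^2 * (1 + sum_i theta_i^2).
  sum_i theta_i^2 = (-0.416)^2 + (-0.28)^2 + (0.446)^2 = 0.173056 + 0.0784 + 0.198916 = 0.450372.
  gamma(0) = 5 * (1 + 0.450372) = 5 * 1.450372 = 7.25186, which rounds to 7.2519.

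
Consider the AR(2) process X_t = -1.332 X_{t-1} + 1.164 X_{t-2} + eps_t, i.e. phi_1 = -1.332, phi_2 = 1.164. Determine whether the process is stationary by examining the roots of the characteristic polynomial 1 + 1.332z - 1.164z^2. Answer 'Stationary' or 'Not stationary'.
\text{Not stationary}

The AR(p) characteristic polynomial is P(z) = 1 + 1.332z - 1.164z^2.
Stationarity requires all roots to lie outside the unit circle, i.e. |z| > 1 for every root.
Set 1 + (1.332) z + (-1.164) z^2 = 0, i.e. a z^2 + b z + c = 0 with a = -1.164, b = 1.332, c = 1.
Discriminant D = b^2 - 4ac = (1.332)^2 - 4*(-1.164)*1 = 1.774224 - (-4.656) = 6.430224.
D >= 0, so the roots are real: z = (-b +/- sqrt(D)) / (2a) = (-1.332 +/- 2.535789) / (-2.328).
  z_1 = (-1.332 + 2.535789) / (-2.328) = -0.5171,   |z_1| = 0.5171.
  z_2 = (-1.332 - 2.535789) / (-2.328) = 1.6614,   |z_2| = 1.6614.
Moduli of all roots: 0.5171, 1.6614.
All moduli strictly greater than 1? No.
Verdict: Not stationary.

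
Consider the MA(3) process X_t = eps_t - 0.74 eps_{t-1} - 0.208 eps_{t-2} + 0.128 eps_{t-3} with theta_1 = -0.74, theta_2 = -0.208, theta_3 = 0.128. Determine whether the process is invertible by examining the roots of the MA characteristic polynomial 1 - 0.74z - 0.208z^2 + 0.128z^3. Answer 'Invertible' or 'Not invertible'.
\text{Invertible}

The MA(q) characteristic polynomial is P(z) = 1 - 0.74z - 0.208z^2 + 0.128z^3.
Invertibility requires all roots to lie outside the unit circle, i.e. |z| > 1 for every root.
Degree 3: look for a simple real root z0 first, then factor out (1 - z/z0) and solve the remaining quadratic.
Testing z0 = 1.25: P(1.25) = 1 + (-0.74)(1.25) + (-0.208)(1.25)^2 + (0.128)(1.25)^3
  = 1 + (-0.925) + (-0.325) + (0.25) = 0.  So z_0 = 1.25 is a root, |z_0| = 1.25.
Divide out the factor (1 - 0.8 z) = (1 - z/z0) (since 1/z0 = 0.8):
  P(z) = (1 - 0.8 z)(1 + (0.06) z + (-0.16) z^2)
  [check: z-coef 0.06 - (0.8) = -0.74; z^2-coef -0.16 - (0.8)(0.06) = -0.208; z^3-coef -(0.8)(-0.16) = 0.128.]
Remaining roots from the quadratic factor 1 + (0.06) z + (-0.16) z^2:
  Set 1 + (0.06) z + (-0.16) z^2 = 0, i.e. a z^2 + b z + c = 0 with a = -0.16, b = 0.06, c = 1.
  Discriminant D = b^2 - 4ac = (0.06)^2 - 4*(-0.16)*1 = 0.0036 - (-0.64) = 0.6436.
  D >= 0, so the roots are real: z = (-b +/- sqrt(D)) / (2a) = (-0.06 +/- 0.802247) / (-0.32).
    z_1 = (-0.06 + 0.802247) / (-0.32) = -2.3195,   |z_1| = 2.3195.
    z_2 = (-0.06 - 0.802247) / (-0.32) = 2.6945,   |z_2| = 2.6945.
Moduli of all roots: 1.2500, 2.3195, 2.6945.
All moduli strictly greater than 1? Yes.
Verdict: Invertible.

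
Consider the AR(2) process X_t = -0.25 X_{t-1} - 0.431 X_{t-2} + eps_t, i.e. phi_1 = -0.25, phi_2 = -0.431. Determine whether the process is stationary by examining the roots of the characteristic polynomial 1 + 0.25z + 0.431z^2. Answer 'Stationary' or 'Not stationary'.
\text{Stationary}

The AR(p) characteristic polynomial is P(z) = 1 + 0.25z + 0.431z^2.
Stationarity requires all roots to lie outside the unit circle, i.e. |z| > 1 for every root.
Set 1 + (0.25) z + (0.431) z^2 = 0, i.e. a z^2 + b z + c = 0 with a = 0.431, b = 0.25, c = 1.
Discriminant D = b^2 - 4ac = (0.25)^2 - 4*(0.431)*1 = 0.0625 - (1.724) = -1.6615.
D < 0, so the roots are the complex-conjugate pair z = (-b +/- i sqrt(-D)) / (2a) = -0.29 +/- 1.4954i.
For a conjugate pair |z|^2 = z * conj(z) = (product of roots) = c/a = 1/(0.431) = 2.320186, so |z| = sqrt(2.320186) = 1.5232 for both roots.
Moduli of all roots: 1.5232, 1.5232.
All moduli strictly greater than 1? Yes.
Verdict: Stationary.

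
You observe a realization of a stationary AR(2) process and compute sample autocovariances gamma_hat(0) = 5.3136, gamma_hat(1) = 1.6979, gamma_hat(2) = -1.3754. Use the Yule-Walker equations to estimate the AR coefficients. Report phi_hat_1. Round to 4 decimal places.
\hat\phi_{1} = 0.4480

The Yule-Walker equations for an AR(p) process read, in matrix form,
  Gamma_p phi = r_p,   with   (Gamma_p)_{ij} = gamma(|i - j|),
                       (r_p)_i = gamma(i),   i,j = 1..p.
Substitute the sample gammas (Toeplitz matrix and right-hand side of size 2):
  Gamma_p = [[5.3136, 1.6979], [1.6979, 5.3136]]
  r_p     = [1.6979, -1.3754]
Written out:
  5.3136 phi_1 + 1.6979 phi_2 = 1.6979
  1.6979 phi_1 + 5.3136 phi_2 = -1.3754
Solve by Cramer's rule:
  det = gamma(0)^2 - gamma(1)^2 = (5.3136)^2 - (1.6979)^2 = 28.23434496 - 2.88286441 = 25.35148055
  phi_hat_1 = [gamma(1) gamma(0) - gamma(1) gamma(2)] / det = [(1.6979)(5.3136) - (1.6979)(-1.3754)] / 25.35148055 = 11.3572531 / 25.35148055 = 0.448
  phi_hat_2 = [gamma(0) gamma(2) - gamma(1)^2] / det = [(5.3136)(-1.3754) - (1.6979)^2] / 25.35148055 = -10.19118985 / 25.35148055 = -0.402
So phi_hat = [0.4480, -0.4020].
Therefore phi_hat_1 = 0.4480.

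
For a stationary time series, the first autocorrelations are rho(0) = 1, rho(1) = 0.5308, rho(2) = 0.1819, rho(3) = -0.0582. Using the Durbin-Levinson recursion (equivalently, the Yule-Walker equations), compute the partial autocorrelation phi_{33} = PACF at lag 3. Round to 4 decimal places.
\phi_{33} = -0.1340

The PACF at lag k is phi_{kk}, the last component of the solution
to the Yule-Walker system G_k phi = r_k where
  (G_k)_{ij} = rho(|i - j|), (r_k)_i = rho(i), i,j = 1..k.
Equivalently, Durbin-Levinson gives phi_{kk} iteratively:
  phi_{11} = rho(1)
  phi_{kk} = [rho(k) - sum_{j=1..k-1} phi_{k-1,j} rho(k-j)]
            / [1 - sum_{j=1..k-1} phi_{k-1,j} rho(j)],
  phi_{k,j} = phi_{k-1,j} - phi_{kk} phi_{k-1,k-j},  j = 1..k-1.
Step k = 1:
  phi_11 = rho(1) = 0.5308.
Step k = 2:
  phi_22 = [rho(2) - phi_11 rho(1)] / [1 - phi_11 rho(1)] = [0.1819 - (0.5308)(0.5308)] / [1 - (0.5308)(0.5308)]
         = -0.09984864 / 0.71825136 = -0.139016.
  Update: phi_21 = phi_11 - phi_22 phi_11 = 0.5308 - (-0.139016)(0.5308) = 0.60459.
Step k = 3:
  phi_33 = [rho(3) - phi_21 rho(2) - phi_22 rho(1)] / [1 - phi_21 rho(1) - phi_22 rho(2)]
    numerator   = -0.0582 - (0.60459)(0.1819) - (-0.139016)(0.5308) = -0.09438505
    denominator = 1 - (0.60459)(0.5308) - (-0.139016)(0.1819) = 0.70437077
  phi_33 = -0.09438505 / 0.70437077 = -0.134.
Therefore phi_{33} = -0.1340.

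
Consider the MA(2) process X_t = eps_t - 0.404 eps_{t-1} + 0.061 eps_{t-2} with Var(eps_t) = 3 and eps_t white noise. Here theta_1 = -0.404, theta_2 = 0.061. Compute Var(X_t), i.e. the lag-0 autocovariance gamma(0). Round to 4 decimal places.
\gamma(0) = 3.5008

For an MA(q) process X_t = eps_t + sum_i theta_i eps_{t-i} with
Var(eps_t) = sigma^2, the variance is
  gamma(0) = sigma^2 * (1 + sum_i theta_i^2).
  sum_i theta_i^2 = (-0.404)^2 + (0.061)^2 = 0.163216 + 0.003721 = 0.166937.
  gamma(0) = 3 * (1 + 0.166937) = 3 * 1.166937 = 3.500811, which rounds to 3.5008.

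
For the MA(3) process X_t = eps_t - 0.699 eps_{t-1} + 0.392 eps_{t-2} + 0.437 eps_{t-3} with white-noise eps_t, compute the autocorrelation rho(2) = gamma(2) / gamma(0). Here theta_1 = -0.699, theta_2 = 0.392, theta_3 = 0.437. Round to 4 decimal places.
\rho(2) = 0.0472

For an MA(q) process with theta_0 = 1, the autocovariance is
  gamma(k) = sigma^2 * sum_{i=0..q-k} theta_i * theta_{i+k},
and rho(k) = gamma(k) / gamma(0). Sigma^2 cancels.
  numerator   = (1)*(0.392) + (-0.699)*(0.437) = 0.086537.
  denominator = (1)^2 + (-0.699)^2 + (0.392)^2 + (0.437)^2 = 1.833234.
  rho(2) = 0.086537 / 1.833234 = 0.0472.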